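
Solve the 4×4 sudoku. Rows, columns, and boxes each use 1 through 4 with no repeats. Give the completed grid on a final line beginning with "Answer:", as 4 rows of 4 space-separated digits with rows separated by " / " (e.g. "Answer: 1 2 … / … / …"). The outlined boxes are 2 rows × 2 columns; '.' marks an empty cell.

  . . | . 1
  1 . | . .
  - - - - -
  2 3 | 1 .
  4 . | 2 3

Step 1. [r2c3∈{3,4}] 3 has one home in row 2: r2c3. So r2c3=3.
Step 2. [r1c3∈{4}] r1c3 is down to just 4, so r1c3=4.
Step 3. [r2c2∈{2,4}] across row 2, 4 lands solely at r2c2, so r2c2=4.
Step 4. [r2c4∈{2}] r2c4 is down to just 2 ⇒ r2c4=2.
Step 5. [r4c2∈{1}] r4c2 has the single candidate 1, so r4c2=1.
Step 6. [r1c2∈{2}] r1c2's peers cover all but 2 ⇒ r1c2=2.
Step 7. [r1c1∈{3}] r1c1 has the single candidate 3, so r1c1=3.
Step 8. [r3c4∈{4}] r3c4 is down to just 4, so r3c4=4.

Answer: 3 2 4 1 / 1 4 3 2 / 2 3 1 4 / 4 1 2 3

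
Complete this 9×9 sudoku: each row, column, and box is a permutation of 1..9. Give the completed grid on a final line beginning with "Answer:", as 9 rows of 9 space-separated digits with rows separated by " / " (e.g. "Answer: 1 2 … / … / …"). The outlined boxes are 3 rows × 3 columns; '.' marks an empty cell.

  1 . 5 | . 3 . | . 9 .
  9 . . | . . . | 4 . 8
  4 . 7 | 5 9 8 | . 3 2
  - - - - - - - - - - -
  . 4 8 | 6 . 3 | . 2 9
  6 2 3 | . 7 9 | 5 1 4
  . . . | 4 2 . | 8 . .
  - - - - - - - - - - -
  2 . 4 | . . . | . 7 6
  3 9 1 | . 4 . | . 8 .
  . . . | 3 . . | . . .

Step 1. [r8c6∈{2,5,6,7}] across row 8, 6 lands solely at r8c6. So r8c6=6.
Step 2. [r3c2∈{6}] nothing but 6 survives at r3c2, so r3c2=6.
Step 3. [r9c1∈{5,7,8}] 8 has one home in col 1: r9c1 ⇒ r9c1=8.
Step 4. [r4c5∈{1,5}] across row 4, 1 lands solely at r4c5. So r4c5=1.
Step 5. [r9c5∈{5}] r9c5 has the single candidate 5. So r9c5=5.
Step 6. [r8c4∈{2,7}] r8c4 is the only open cell in row 8 admitting 7. So r8c4=7.
Step 7. [r7c6∈{1}] r7c6 has the single candidate 1. So r7c6=1.
Step 8. [r4c1∈{5,7}] r4c1 is the only open cell in row 4 admitting 5 ⇒ r4c1=5.
Step 9. [r9c7∈{1,2,9}] across row 9, 9 lands solely at r9c7. So r9c7=9.
Step 10. [r1c9∈{7}] r1c9's peers cover all but 7. So r1c9=7.
Step 11. [r1c4∈{2}] only 2 remains possible at r1c4, so r1c4=2.
Step 12. [r6c1∈{7}] r6c1 has the single candidate 7. So r6c1=7.
Step 13. [r7c4∈{8,9}] 9 has one home in row 7: r7c4 ⇒ r7c4=9.
Step 14. [r1c7∈{6}] nothing but 6 survives at r1c7. So r1c7=6.
Step 15. [r2c4∈{1}] only 1 remains possible at r2c4, so r2c4=1.
Step 16. [r2c8∈{5}] r2c8's peers cover all but 5. So r2c8=5.
Step 17. [r7c5∈{8}] only 8 remains possible at r7c5, so r7c5=8.
Step 18. [r6c3∈{9}] r6c3 is down to just 9. So r6c3=9.
Step 19. [r2c5∈{6}] only 6 remains possible at r2c5. So r2c5=6.
Step 20. [r7c7∈{3}] r7c7 has the single candidate 3 ⇒ r7c7=3.
Step 21. [r9c9∈{1}] r9c9's peers cover all but 1. So r9c9=1.
Step 22. [r2c2∈{3}] only 3 remains possible at r2c2. So r2c2=3.
Step 23. [r6c9∈{3}] r6c9 is down to just 3, so r6c9=3.
Step 24. [r5c4∈{8}] nothing but 8 survives at r5c4, so r5c4=8.
Step 25. [r1c6∈{4}] only 4 remains possible at r1c6 ⇒ r1c6=4.
Step 26. [r8c7∈{2}] r8c7's peers cover all but 2. So r8c7=2.
Step 27. [r9c8∈{4}] r9c8 is down to just 4 ⇒ r9c8=4.
Step 28. [r1c2∈{8}] r1c2 has the single candidate 8. So r1c2=8.
Step 29. [r6c8∈{6}] only 6 remains possible at r6c8. So r6c8=6.
Step 30. [r3c7∈{1}] r3c7's peers cover all but 1. So r3c7=1.
Step 31. [r9c3∈{6}] r9c3 is down to just 6, so r9c3=6.
Step 32. [r6c2∈{1}] nothing but 1 survives at r6c2. So r6c2=1.
Step 33. [r6c6∈{5}] r6c6's peers cover all but 5, so r6c6=5.
Step 34. [r9c2∈{7}] r9c2's peers cover all but 7. So r9c2=7.
Step 35. [r8c9∈{5}] r8c9 has the single candidate 5 ⇒ r8c9=5.
Step 36. [r2c6∈{7}] nothing but 7 survives at r2c6, so r2c6=7.
Step 37. [r2c3∈{2}] r2c3 is down to just 2 ⇒ r2c3=2.
Step 38. [r7c2∈{5}] r7c2 has the single candidate 5. So r7c2=5.
Step 39. [r9c6∈{2}] r9c6's peers cover all but 2. So r9c6=2.
Step 40. [r4c7∈{7}] r4c7 has the single candidate 7. So r4c7=7.

Answer: 1 8 5 2 3 4 6 9 7 / 9 3 2 1 6 7 4 5 8 / 4 6 7 5 9 8 1 3 2 / 5 4 8 6 1 3 7 2 9 / 6 2 3 8 7 9 5 1 4 / 7 1 9 4 2 5 8 6 3 / 2 5 4 9 8 1 3 7 6 / 3 9 1 7 4 6 2 8 5 / 8 7 6 3 5 2 9 4 1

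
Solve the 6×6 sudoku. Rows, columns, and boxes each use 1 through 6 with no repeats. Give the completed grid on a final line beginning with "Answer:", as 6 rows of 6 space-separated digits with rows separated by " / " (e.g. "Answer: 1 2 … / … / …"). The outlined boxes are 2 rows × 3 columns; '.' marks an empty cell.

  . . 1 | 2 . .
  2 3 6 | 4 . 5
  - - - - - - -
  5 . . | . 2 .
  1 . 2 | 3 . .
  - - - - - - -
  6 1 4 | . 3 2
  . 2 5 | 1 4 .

Step 1. [r3c4∈{6}] only 6 remains possible at r3c4 ⇒ r3c4=6.
Step 2. [r3c2∈{4}] r3c2 has the single candidate 4. So r3c2=4.
Step 3. [r1c6∈{3,6}] in row 1, 3 fits only at r1c6, so r1c6=3.
Step 4. [r3c3∈{3}] nothing but 3 survives at r3c3. So r3c3=3.
Step 5. [r3c6∈{1}] r3c6 has the single candidate 1 ⇒ r3c6=1.
Step 6. [r4c5∈{5}] r4c5 is down to just 5 ⇒ r4c5=5.
Step 7. [r1c5∈{6}] only 6 remains possible at r1c5 ⇒ r1c5=6.
Step 8. [r5c4∈{5}] nothing but 5 survives at r5c4. So r5c4=5.
Step 9. [r1c2∈{5}] r1c2 is down to just 5. So r1c2=5.
Step 10. [r6c6∈{6}] r6c6 has the single candidate 6. So r6c6=6.
Step 11. [r2c5∈{1}] only 1 remains possible at r2c5 ⇒ r2c5=1.
Step 12. [r4c2∈{6}] r4c2 is down to just 6 ⇒ r4c2=6.
Step 13. [r4c6∈{4}] r4c6's peers cover all but 4, so r4c6=4.
Step 14. [r1c1∈{4}] nothing but 4 survives at r1c1 ⇒ r1c1=4.
Step 15. [r6c1∈{3}] r6c1 has the single candidate 3, so r6c1=3.

Answer: 4 5 1 2 6 3 / 2 3 6 4 1 5 / 5 4 3 6 2 1 / 1 6 2 3 5 4 / 6 1 4 5 3 2 / 3 2 5 1 4 6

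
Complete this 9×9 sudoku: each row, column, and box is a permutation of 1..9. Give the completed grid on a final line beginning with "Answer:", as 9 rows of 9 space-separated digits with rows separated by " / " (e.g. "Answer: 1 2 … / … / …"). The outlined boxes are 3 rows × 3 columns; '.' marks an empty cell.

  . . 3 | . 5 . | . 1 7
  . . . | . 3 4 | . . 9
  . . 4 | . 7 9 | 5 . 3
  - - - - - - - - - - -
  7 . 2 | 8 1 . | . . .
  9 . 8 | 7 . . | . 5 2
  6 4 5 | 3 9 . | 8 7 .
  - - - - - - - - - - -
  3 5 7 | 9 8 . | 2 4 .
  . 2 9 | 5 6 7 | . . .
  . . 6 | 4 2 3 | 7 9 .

Step 1. [r2c7∈{6}] nothing but 6 survives at r2c7 ⇒ r2c7=6.
Step 2. [r5c2∈{1,3}] box 4 places 1 nowhere but r5c2 ⇒ r5c2=1.
Step 3. [r9c2∈{8}] r9c2 is down to just 8, so r9c2=8.
Step 4. [r8c7∈{1,3}] 1 has one home in col 7: r8c7, so r8c7=1.
Step 5. [r4c8∈{3,6}] col 8 places 6 nowhere but r4c8 ⇒ r4c8=6.
Step 6. [r1c6∈{2,6,8}] in col 6, 8 fits only at r1c6, so r1c6=8.
Step 7. [r2c1∈{1,2,5,8}] across row 2, 5 lands solely at r2c1 ⇒ r2c1=5.
Step 8. [r2c8∈{2,8}] 8 has one home in row 2: r2c8. So r2c8=8.
Step 9. [r2c4∈{1,2}] row 2 places 2 nowhere but r2c4, so r2c4=2.
Step 10. [r5c7∈{3,4}] row 5 places 3 nowhere but r5c7 ⇒ r5c7=3.
Step 11. [r3c2∈{6}] nothing but 6 survives at r3c2, so r3c2=6.
Step 12. [r3c1∈{1,2,8}] 8 has one home in row 3: r3c1 ⇒ r3c1=8.
Step 13. [r4c9∈{4}] nothing but 4 survives at r4c9 ⇒ r4c9=4.
Step 14. [r1c7∈{4}] r1c7's peers cover all but 4 ⇒ r1c7=4.
Step 15. [r6c6∈{2}] r6c6's peers cover all but 2, so r6c6=2.
Step 16. [r9c9∈{5}] only 5 remains possible at r9c9. So r9c9=5.
Step 17. [r4c2∈{3}] only 3 remains possible at r4c2, so r4c2=3.
Step 18. [r2c3∈{1}] nothing but 1 survives at r2c3. So r2c3=1.
Step 19. [r9c1∈{1}] nothing but 1 survives at r9c1 ⇒ r9c1=1.
Step 20. [r8c1∈{4}] nothing but 4 survives at r8c1, so r8c1=4.
Step 21. [r5c5∈{4}] r5c5 is down to just 4 ⇒ r5c5=4.
Step 22. [r4c6∈{5}] r4c6 has the single candidate 5. So r4c6=5.
Step 23. [r4c7∈{9}] r4c7 has the single candidate 9. So r4c7=9.
Step 24. [r7c6∈{1}] r7c6 is down to just 1. So r7c6=1.
Step 25. [r6c9∈{1}] nothing but 1 survives at r6c9, so r6c9=1.
Step 26. [r1c1∈{2}] r1c1 has the single candidate 2, so r1c1=2.
Step 27. [r1c2∈{9}] r1c2 is down to just 9 ⇒ r1c2=9.
Step 28. [r1c4∈{6}] r1c4's peers cover all but 6, so r1c4=6.
Step 29. [r8c8∈{3}] nothing but 3 survives at r8c8 ⇒ r8c8=3.
Step 30. [r5c6∈{6}] r5c6's peers cover all but 6. So r5c6=6.
Step 31. [r7c9∈{6}] r7c9's peers cover all but 6. So r7c9=6.
Step 32. [r8c9∈{8}] only 8 remains possible at r8c9 ⇒ r8c9=8.
Step 33. [r2c2∈{7}] nothing but 7 survives at r2c2, so r2c2=7.
Step 34. [r3c4∈{1}] r3c4 is down to just 1, so r3c4=1.
Step 35. [r3c8∈{2}] only 2 remains possible at r3c8 ⇒ r3c8=2.

Answer: 2 9 3 6 5 8 4 1 7 / 5 7 1 2 3 4 6 8 9 / 8 6 4 1 7 9 5 2 3 / 7 3 2 8 1 5 9 6 4 / 9 1 8 7 4 6 3 5 2 / 6 4 5 3 9 2 8 7 1 / 3 5 7 9 8 1 2 4 6 / 4 2 9 5 6 7 1 3 8 / 1 8 6 4 2 3 7 9 5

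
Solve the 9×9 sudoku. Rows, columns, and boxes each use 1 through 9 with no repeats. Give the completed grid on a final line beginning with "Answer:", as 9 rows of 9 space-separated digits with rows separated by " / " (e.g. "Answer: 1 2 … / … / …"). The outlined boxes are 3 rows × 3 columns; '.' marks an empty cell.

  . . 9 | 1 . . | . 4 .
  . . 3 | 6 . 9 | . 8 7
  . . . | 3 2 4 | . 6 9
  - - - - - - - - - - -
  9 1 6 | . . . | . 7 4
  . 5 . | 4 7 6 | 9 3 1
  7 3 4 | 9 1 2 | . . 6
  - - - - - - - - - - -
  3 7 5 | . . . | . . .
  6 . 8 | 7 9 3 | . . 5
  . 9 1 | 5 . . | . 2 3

Step 1. [r9c6∈{8}] r9c6's peers cover all but 8 ⇒ r9c6=8.
Step 2. [r2c5∈{5}] r2c5 has the single candidate 5 ⇒ r2c5=5.
Step 3. [r1c9∈{2}] r1c9 has the single candidate 2. So r1c9=2.
Step 4. [r2c7∈{1}] r2c7 is down to just 1. So r2c7=1.
Step 5. [r9c1∈{4}] r9c1 has the single candidate 4. So r9c1=4.
Step 6. [r3c7∈{5}] r3c7 has the single candidate 5. So r3c7=5.
Step 7. [r5c1∈{2,8}] in row 5, 8 fits only at r5c1 ⇒ r5c1=8.
Step 8. [r9c5∈{6}] nothing but 6 survives at r9c5. So r9c5=6.
Step 9. [r7c7∈{4,6,8}] row 7 places 6 nowhere but r7c7 ⇒ r7c7=6.
Step 10. [r1c5∈{8}] r1c5's peers cover all but 8, so r1c5=8.
Step 11. [r4c4∈{8}] nothing but 8 survives at r4c4. So r4c4=8.
Step 12. [r2c1∈{2}] r2c1 has the single candidate 2. So r2c1=2.
Step 13. [r7c8∈{1,9}] row 7 places 9 nowhere but r7c8, so r7c8=9.
Step 14. [r7c9∈{8}] only 8 remains possible at r7c9. So r7c9=8.
Step 15. [r7c6∈{1}] r7c6's peers cover all but 1 ⇒ r7c6=1.
Step 16. [r4c7∈{2}] r4c7 has the single candidate 2 ⇒ r4c7=2.
Step 17. [r2c2∈{4}] only 4 remains possible at r2c2. So r2c2=4.
Step 18. [r1c7∈{3}] r1c7's peers cover all but 3. So r1c7=3.
Step 19. [r1c1∈{5}] r1c1 is down to just 5 ⇒ r1c1=5.
Step 20. [r3c2∈{8}] r3c2 is down to just 8, so r3c2=8.
Step 21. [r9c7∈{7}] r9c7's peers cover all but 7, so r9c7=7.
Step 22. [r3c3∈{7}] r3c3 is down to just 7, so r3c3=7.
Step 23. [r7c4∈{2}] only 2 remains possible at r7c4 ⇒ r7c4=2.
Step 24. [r6c7∈{8}] r6c7 is down to just 8, so r6c7=8.
Step 25. [r8c2∈{2}] r8c2 is down to just 2. So r8c2=2.
Step 26. [r4c5∈{3}] r4c5's peers cover all but 3 ⇒ r4c5=3.
Step 27. [r8c7∈{4}] nothing but 4 survives at r8c7 ⇒ r8c7=4.
Step 28. [r8c8∈{1}] nothing but 1 survives at r8c8. So r8c8=1.
Step 29. [r1c6∈{7}] r1c6's peers cover all but 7. So r1c6=7.
Step 30. [r1c2∈{6}] r1c2 has the single candidate 6, so r1c2=6.
Step 31. [r5c3∈{2}] r5c3's peers cover all but 2. So r5c3=2.
Step 32. [r3c1∈{1}] only 1 remains possible at r3c1 ⇒ r3c1=1.
Step 33. [r7c5∈{4}] nothing but 4 survives at r7c5 ⇒ r7c5=4.
Step 34. [r4c6∈{5}] nothing but 5 survives at r4c6, so r4c6=5.
Step 35. [r6c8∈{5}] only 5 remains possible at r6c8 ⇒ r6c8=5.

Answer: 5 6 9 1 8 7 3 4 2 / 2 4 3 6 5 9 1 8 7 / 1 8 7 3 2 4 5 6 9 / 9 1 6 8 3 5 2 7 4 / 8 5 2 4 7 6 9 3 1 / 7 3 4 9 1 2 8 5 6 / 3 7 5 2 4 1 6 9 8 / 6 2 8 7 9 3 4 1 5 / 4 9 1 5 6 8 7 2 3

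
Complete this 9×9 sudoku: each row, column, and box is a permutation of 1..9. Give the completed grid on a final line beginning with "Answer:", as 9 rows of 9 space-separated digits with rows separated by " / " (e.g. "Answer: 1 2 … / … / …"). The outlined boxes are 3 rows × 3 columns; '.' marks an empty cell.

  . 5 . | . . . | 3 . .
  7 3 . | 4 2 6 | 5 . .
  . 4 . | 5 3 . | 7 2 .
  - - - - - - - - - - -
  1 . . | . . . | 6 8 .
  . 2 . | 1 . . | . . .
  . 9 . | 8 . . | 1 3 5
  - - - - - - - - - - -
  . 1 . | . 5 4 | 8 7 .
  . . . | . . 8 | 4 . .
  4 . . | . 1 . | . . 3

Step 1. [r4c2∈{7}] nothing but 7 survives at r4c2, so r4c2=7.
Step 2. [r8c2∈{6}] nothing but 6 survives at r8c2. So r8c2=6.
Step 3. [r9c7∈{2,9}] 2 has one home in col 7: r9c7, so r9c7=2.
Step 4. [r6c1∈{6}] nothing but 6 survives at r6c1 ⇒ r6c1=6.
Step 5. [r5c7∈{9}] r5c7 has the single candidate 9 ⇒ r5c7=9.
Step 6. [r5c8∈{4}] only 4 remains possible at r5c8. So r5c8=4.
Step 7. [r1c5∈{7,8,9}] in col 5, 8 fits only at r1c5, so r1c5=8.
Step 8. [r6c6∈{2,7}] in row 6, 2 fits only at r6c6 ⇒ r6c6=2.
Step 9. [r6c5∈{4,7}] 7 has one home in row 6: r6c5. So r6c5=7.
Step 10. [r8c5∈{9}] only 9 remains possible at r8c5 ⇒ r8c5=9.
Step 11. [r8c9∈{1}] r8c9 is down to just 1 ⇒ r8c9=1.
Step 12. [r9c6∈{7}] r9c6 has the single candidate 7, so r9c6=7.
Step 13. [r8c8∈{5}] nothing but 5 survives at r8c8. So r8c8=5.
Step 14. [r5c1∈{3,5,8}] r5c1 is the only open cell in col 1 admitting 5, so r5c1=5.
Step 15. [r3c1∈{8,9}] in col 1, 8 fits only at r3c1. So r3c1=8.
Step 16. [r5c6∈{3}] r5c6 has the single candidate 3 ⇒ r5c6=3.
Step 17. [r4c3∈{3,4}] in row 4, 3 fits only at r4c3 ⇒ r4c3=3.
Step 18. [r9c4∈{6}] only 6 remains possible at r9c4, so r9c4=6.
Step 19. [r1c8∈{1,6,9}] across col 8, 6 lands solely at r1c8, so r1c8=6.
Step 20. [r3c9∈{9}] r3c9 has the single candidate 9, so r3c9=9.
Step 21. [r2c3∈{1,9}] 9 has one home in row 2: r2c3, so r2c3=9.
Step 22. [r7c3∈{2}] nothing but 2 survives at r7c3, so r7c3=2.
Step 23. [r8c1∈{3}] nothing but 3 survives at r8c1, so r8c1=3.
Step 24. [r3c6∈{1}] r3c6 has the single candidate 1, so r3c6=1.
Step 25. [r4c4∈{9}] r4c4 is down to just 9 ⇒ r4c4=9.
Step 26. [r9c3∈{5,8}] across row 9, 5 lands solely at r9c3, so r9c3=5.
Step 27. [r1c6∈{9}] r1c6 has the single candidate 9 ⇒ r1c6=9.
Step 28. [r2c9∈{8}] r2c9 is down to just 8 ⇒ r2c9=8.
Step 29. [r8c4∈{2}] nothing but 2 survives at r8c4 ⇒ r8c4=2.
Step 30. [r9c8∈{9}] r9c8 has the single candidate 9, so r9c8=9.
Step 31. [r4c5∈{4}] nothing but 4 survives at r4c5 ⇒ r4c5=4.
Step 32. [r1c1∈{2}] r1c1 has the single candidate 2. So r1c1=2.
Step 33. [r1c4∈{7}] r1c4 is down to just 7 ⇒ r1c4=7.
Step 34. [r7c1∈{9}] only 9 remains possible at r7c1 ⇒ r7c1=9.
Step 35. [r5c5∈{6}] nothing but 6 survives at r5c5. So r5c5=6.
Step 36. [r5c9∈{7}] r5c9 has the single candidate 7 ⇒ r5c9=7.
Step 37. [r4c9∈{2}] nothing but 2 survives at r4c9. So r4c9=2.
Step 38. [r1c3∈{1}] r1c3's peers cover all but 1, so r1c3=1.
Step 39. [r4c6∈{5}] only 5 remains possible at r4c6 ⇒ r4c6=5.
Step 40. [r9c2∈{8}] only 8 remains possible at r9c2, so r9c2=8.
Step 41. [r8c3∈{7}] nothing but 7 survives at r8c3. So r8c3=7.
Step 42. [r1c9∈{4}] r1c9 has the single candidate 4 ⇒ r1c9=4.
Step 43. [r6c3∈{4}] r6c3 is down to just 4 ⇒ r6c3=4.
Step 44. [r7c9∈{6}] r7c9 is down to just 6. So r7c9=6.
Step 45. [r5c3∈{8}] r5c3 is down to just 8 ⇒ r5c3=8.
Step 46. [r7c4∈{3}] only 3 remains possible at r7c4, so r7c4=3.
Step 47. [r3c3∈{6}] r3c3 has the single candidate 6, so r3c3=6.
Step 48. [r2c8∈{1}] nothing but 1 survives at r2c8. So r2c8=1.

Answer: 2 5 1 7 8 9 3 6 4 / 7 3 9 4 2 6 5 1 8 / 8 4 6 5 3 1 7 2 9 / 1 7 3 9 4 5 6 8 2 / 5 2 8 1 6 3 9 4 7 / 6 9 4 8 7 2 1 3 5 / 9 1 2 3 5 4 8 7 6 / 3 6 7 2 9 8 4 5 1 / 4 8 5 6 1 7 2 9 3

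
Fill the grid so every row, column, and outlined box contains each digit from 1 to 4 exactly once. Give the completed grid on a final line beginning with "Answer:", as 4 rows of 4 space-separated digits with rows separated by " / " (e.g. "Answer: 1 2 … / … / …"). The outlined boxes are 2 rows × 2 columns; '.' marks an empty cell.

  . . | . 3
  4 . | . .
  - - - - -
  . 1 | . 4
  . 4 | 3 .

Step 1. [r3c3∈{2}] r3c3's peers cover all but 2 ⇒ r3c3=2.
Step 2. [r1c1∈{1,2}] 1 has one home in col 1: r1c1. So r1c1=1.
Step 3. [r2c4∈{1,2}] 2 has one home in col 4: r2c4. So r2c4=2.
Step 4. [r4c4∈{1}] only 1 remains possible at r4c4 ⇒ r4c4=1.
Step 5. [r2c3∈{1}] r2c3 is down to just 1, so r2c3=1.
Step 6. [r2c2∈{3}] nothing but 3 survives at r2c2, so r2c2=3.
Step 7. [r3c1∈{3}] r3c1 has the single candidate 3. So r3c1=3.
Step 8. [r4c1∈{2}] r4c1 has the single candidate 2 ⇒ r4c1=2.
Step 9. [r1c2∈{2}] nothing but 2 survives at r1c2. So r1c2=2.
Step 10. [r1c3∈{4}] r1c3's peers cover all but 4 ⇒ r1c3=4.

Answer: 1 2 4 3 / 4 3 1 2 / 3 1 2 4 / 2 4 3 1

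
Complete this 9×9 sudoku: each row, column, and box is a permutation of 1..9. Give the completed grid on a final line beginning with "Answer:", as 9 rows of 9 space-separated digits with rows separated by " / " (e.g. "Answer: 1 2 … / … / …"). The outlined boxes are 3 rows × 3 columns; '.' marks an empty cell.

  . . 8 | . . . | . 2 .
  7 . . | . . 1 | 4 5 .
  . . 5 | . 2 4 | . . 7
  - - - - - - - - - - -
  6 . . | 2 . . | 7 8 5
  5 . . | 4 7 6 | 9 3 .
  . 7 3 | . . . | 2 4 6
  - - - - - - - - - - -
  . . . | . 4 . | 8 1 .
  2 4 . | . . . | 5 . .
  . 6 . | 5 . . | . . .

Step 1. [r7c4∈{3,6,7,9}] row 7 places 6 nowhere but r7c4, so r7c4=6.
Step 2. [r9c7∈{3}] nothing but 3 survives at r9c7. So r9c7=3.
Step 3. [r8c9∈{9}] only 9 remains possible at r8c9, so r8c9=9.
Step 4. [r3c4∈{3,8,9}] r3c4 is the only open cell in row 3 admitting 8, so r3c4=8.
Step 5. [r9c1∈{1,8,9}] across box 7, 8 lands solely at r9c1. So r9c1=8.
Step 6. [r3c8∈{6,9}] r3c8 is the only open cell in col 8 admitting 9. So r3c8=9.
Step 7. [r5c9∈{1}] only 1 remains possible at r5c9 ⇒ r5c9=1.
Step 8. [r1c9∈{3}] r1c9 has the single candidate 3. So r1c9=3.
Step 9. [r2c3∈{2,6,9}] col 3 places 6 nowhere but r2c3 ⇒ r2c3=6.
Step 10. [r1c5∈{5,6,9}] col 5 places 6 nowhere but r1c5. So r1c5=6.
Step 11. [r6c5∈{1,5,8,9}] in col 5, 5 fits only at r6c5. So r6c5=5.
Step 12. [r9c8∈{7}] r9c8's peers cover all but 7, so r9c8=7.
Step 13. [r8c5∈{1,3,8}] across col 5, 8 lands solely at r8c5 ⇒ r8c5=8.
Step 14. [r1c7∈{1}] nothing but 1 survives at r1c7 ⇒ r1c7=1.
Step 15. [r1c2∈{9}] r1c2 is down to just 9. So r1c2=9.
Step 16. [r4c2∈{1}] r4c2 is down to just 1 ⇒ r4c2=1.
Step 17. [r6c1∈{9}] r6c1 is down to just 9. So r6c1=9.
Step 18. [r7c1∈{3}] r7c1 has the single candidate 3 ⇒ r7c1=3.
Step 19. [r9c5∈{1,9}] across col 5, 1 lands solely at r9c5, so r9c5=1.
Step 20. [r7c9∈{2}] r7c9 has the single candidate 2 ⇒ r7c9=2.
Step 21. [r1c4∈{7}] only 7 remains possible at r1c4 ⇒ r1c4=7.
Step 22. [r9c3∈{9}] r9c3 has the single candidate 9, so r9c3=9.
Step 23. [r2c4∈{3,9}] across col 4, 9 lands solely at r2c4. So r2c4=9.
Step 24. [r2c5∈{3}] r2c5 has the single candidate 3. So r2c5=3.
Step 25. [r7c6∈{7,9}] 9 has one home in row 7: r7c6. So r7c6=9.
Step 26. [r8c6∈{3,7}] in col 6, 7 fits only at r8c6 ⇒ r8c6=7.
Step 27. [r5c3∈{2}] r5c3 is down to just 2 ⇒ r5c3=2.
Step 28. [r7c3∈{7}] r7c3's peers cover all but 7, so r7c3=7.
Step 29. [r6c4∈{1}] r6c4's peers cover all but 1. So r6c4=1.
Step 30. [r4c6∈{3}] r4c6 is down to just 3. So r4c6=3.
Step 31. [r4c3∈{4}] r4c3's peers cover all but 4 ⇒ r4c3=4.
Step 32. [r5c2∈{8}] r5c2 is down to just 8, so r5c2=8.
Step 33. [r2c2∈{2}] r2c2 has the single candidate 2. So r2c2=2.
Step 34. [r9c6∈{2}] r9c6's peers cover all but 2, so r9c6=2.
Step 35. [r4c5∈{9}] only 9 remains possible at r4c5. So r4c5=9.
Step 36. [r1c1∈{4}] r1c1's peers cover all but 4, so r1c1=4.
Step 37. [r7c2∈{5}] r7c2's peers cover all but 5. So r7c2=5.
Step 38. [r3c7∈{6}] r3c7's peers cover all but 6, so r3c7=6.
Step 39. [r6c6∈{8}] r6c6's peers cover all but 8. So r6c6=8.
Step 40. [r2c9∈{8}] r2c9's peers cover all but 8 ⇒ r2c9=8.
Step 41. [r8c8∈{6}] only 6 remains possible at r8c8, so r8c8=6.
Step 42. [r3c1∈{1}] r3c1 is down to just 1 ⇒ r3c1=1.
Step 43. [r8c4∈{3}] only 3 remains possible at r8c4, so r8c4=3.
Step 44. [r3c2∈{3}] r3c2 has the single candidate 3 ⇒ r3c2=3.
Step 45. [r9c9∈{4}] only 4 remains possible at r9c9. So r9c9=4.
Step 46. [r8c3∈{1}] r8c3's peers cover all but 1, so r8c3=1.
Step 47. [r1c6∈{5}] r1c6 is down to just 5 ⇒ r1c6=5.

Answer: 4 9 8 7 6 5 1 2 3 / 7 2 6 9 3 1 4 5 8 / 1 3 5 8 2 4 6 9 7 / 6 1 4 2 9 3 7 8 5 / 5 8 2 4 7 6 9 3 1 / 9 7 3 1 5 8 2 4 6 / 3 5 7 6 4 9 8 1 2 / 2 4 1 3 8 7 5 6 9 / 8 6 9 5 1 2 3 7 4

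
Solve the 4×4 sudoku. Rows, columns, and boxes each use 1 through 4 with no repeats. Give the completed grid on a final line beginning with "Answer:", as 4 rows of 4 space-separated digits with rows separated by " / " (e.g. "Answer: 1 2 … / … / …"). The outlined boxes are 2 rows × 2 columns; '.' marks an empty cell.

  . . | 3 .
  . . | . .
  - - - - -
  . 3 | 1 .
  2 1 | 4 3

Step 1. [r2c3∈{2}] only 2 remains possible at r2c3 ⇒ r2c3=2.
Step 2. [r2c2∈{4}] r2c2 has the single candidate 4. So r2c2=4.
Step 3. [r1c1∈{1}] r1c1 is down to just 1. So r1c1=1.
Step 4. [r1c4∈{4}] r1c4 is down to just 4 ⇒ r1c4=4.
Step 5. [r2c1∈{3}] only 3 remains possible at r2c1. So r2c1=3.
Step 6. [r1c2∈{2}] nothing but 2 survives at r1c2, so r1c2=2.
Step 7. [r3c1∈{4}] r3c1 is down to just 4 ⇒ r3c1=4.
Step 8. [r3c4∈{2}] r3c4 has the single candidate 2 ⇒ r3c4=2.
Step 9. [r2c4∈{1}] r2c4's peers cover all but 1, so r2c4=1.

Answer: 1 2 3 4 / 3 4 2 1 / 4 3 1 2 / 2 1 4 3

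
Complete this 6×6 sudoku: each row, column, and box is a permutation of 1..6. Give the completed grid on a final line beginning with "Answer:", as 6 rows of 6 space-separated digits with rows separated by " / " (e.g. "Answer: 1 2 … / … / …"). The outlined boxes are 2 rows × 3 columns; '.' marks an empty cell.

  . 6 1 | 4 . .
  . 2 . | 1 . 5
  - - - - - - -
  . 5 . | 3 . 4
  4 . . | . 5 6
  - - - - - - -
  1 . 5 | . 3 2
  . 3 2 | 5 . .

Step 1. [r3c1∈{2,6}] r3c1 is the only open cell in col 1 admitting 2 ⇒ r3c1=2.
Step 2. [r6c5∈{1,4,6}] 4 has one home in row 6: r6c5 ⇒ r6c5=4.
Step 3. [r2c1∈{3}] only 3 remains possible at r2c1 ⇒ r2c1=3.
Step 4. [r6c1∈{6}] nothing but 6 survives at r6c1. So r6c1=6.
Step 5. [r3c5∈{1}] r3c5 has the single candidate 1, so r3c5=1.
Step 6. [r3c3∈{6}] only 6 remains possible at r3c3, so r3c3=6.
Step 7. [r4c3∈{3}] only 3 remains possible at r4c3 ⇒ r4c3=3.
Step 8. [r1c1∈{5}] only 5 remains possible at r1c1, so r1c1=5.
Step 9. [r1c5∈{2}] nothing but 2 survives at r1c5, so r1c5=2.
Step 10. [r5c2∈{4}] r5c2 is down to just 4 ⇒ r5c2=4.
Step 11. [r5c4∈{6}] r5c4 has the single candidate 6 ⇒ r5c4=6.
Step 12. [r2c5∈{6}] nothing but 6 survives at r2c5. So r2c5=6.
Step 13. [r2c3∈{4}] r2c3's peers cover all but 4, so r2c3=4.
Step 14. [r1c6∈{3}] only 3 remains possible at r1c6 ⇒ r1c6=3.
Step 15. [r6c6∈{1}] only 1 remains possible at r6c6 ⇒ r6c6=1.
Step 16. [r4c4∈{2}] r4c4 is down to just 2, so r4c4=2.
Step 17. [r4c2∈{1}] only 1 remains possible at r4c2 ⇒ r4c2=1.

Answer: 5 6 1 4 2 3 / 3 2 4 1 6 5 / 2 5 6 3 1 4 / 4 1 3 2 5 6 / 1 4 5 6 3 2 / 6 3 2 5 4 1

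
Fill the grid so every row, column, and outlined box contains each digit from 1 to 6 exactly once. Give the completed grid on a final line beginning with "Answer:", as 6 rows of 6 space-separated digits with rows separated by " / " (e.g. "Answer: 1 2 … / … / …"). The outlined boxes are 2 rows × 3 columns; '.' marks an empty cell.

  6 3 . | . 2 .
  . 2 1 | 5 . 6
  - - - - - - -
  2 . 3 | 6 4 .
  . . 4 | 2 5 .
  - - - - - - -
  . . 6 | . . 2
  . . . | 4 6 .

Step 1. [r5c5∈{1,3}] col 5 places 1 nowhere but r5c5, so r5c5=1.
Step 2. [r6c6∈{3,5}] r6c6 is the only open cell in col 6 admitting 5, so r6c6=5.
Step 3. [r4c1∈{1}] r4c1 has the single candidate 1. So r4c1=1.
Step 4. [r5c1∈{3,4,5}] col 1 places 5 nowhere but r5c1 ⇒ r5c1=5.
Step 5. [r1c4∈{1}] nothing but 1 survives at r1c4, so r1c4=1.
Step 6. [r5c4∈{3}] only 3 remains possible at r5c4, so r5c4=3.
Step 7. [r2c5∈{3}] r2c5 is down to just 3 ⇒ r2c5=3.
Step 8. [r1c6∈{4}] r1c6's peers cover all but 4. So r1c6=4.
Step 9. [r6c1∈{3}] r6c1 has the single candidate 3 ⇒ r6c1=3.
Step 10. [r2c1∈{4}] nothing but 4 survives at r2c1, so r2c1=4.
Step 11. [r6c3∈{2}] r6c3 is down to just 2 ⇒ r6c3=2.
Step 12. [r3c2∈{5}] r3c2's peers cover all but 5 ⇒ r3c2=5.
Step 13. [r4c6∈{3}] nothing but 3 survives at r4c6 ⇒ r4c6=3.
Step 14. [r4c2∈{6}] r4c2's peers cover all but 6. So r4c2=6.
Step 15. [r5c2∈{4}] r5c2 is down to just 4 ⇒ r5c2=4.
Step 16. [r1c3∈{5}] nothing but 5 survives at r1c3, so r1c3=5.
Step 17. [r6c2∈{1}] r6c2 is down to just 1. So r6c2=1.
Step 18. [r3c6∈{1}] r3c6 is down to just 1, so r3c6=1.

Answer: 6 3 5 1 2 4 / 4 2 1 5 3 6 / 2 5 3 6 4 1 / 1 6 4 2 5 3 / 5 4 6 3 1 2 / 3 1 2 4 6 5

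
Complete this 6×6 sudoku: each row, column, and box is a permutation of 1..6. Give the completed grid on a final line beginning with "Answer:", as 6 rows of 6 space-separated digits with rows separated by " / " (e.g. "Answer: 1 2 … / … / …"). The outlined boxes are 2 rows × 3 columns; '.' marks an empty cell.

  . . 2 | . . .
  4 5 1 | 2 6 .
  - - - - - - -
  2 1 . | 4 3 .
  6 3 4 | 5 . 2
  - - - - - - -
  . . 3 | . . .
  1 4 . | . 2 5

Step 1. [r1c1∈{3}] r1c1's peers cover all but 3 ⇒ r1c1=3.
Step 2. [r1c4∈{1}] only 1 remains possible at r1c4, so r1c4=1.
Step 3. [r5c4∈{6}] r5c4 is down to just 6. So r5c4=6.
Step 4. [r1c6∈{4}] nothing but 4 survives at r1c6 ⇒ r1c6=4.
Step 5. [r5c6∈{1}] r5c6's peers cover all but 1, so r5c6=1.
Step 6. [r2c6∈{3}] only 3 remains possible at r2c6. So r2c6=3.
Step 7. [r1c2∈{6}] only 6 remains possible at r1c2. So r1c2=6.
Step 8. [r6c3∈{6}] r6c3 has the single candidate 6, so r6c3=6.
Step 9. [r1c5∈{5}] r1c5 is down to just 5 ⇒ r1c5=5.
Step 10. [r5c1∈{5}] r5c1 has the single candidate 5 ⇒ r5c1=5.
Step 11. [r4c5∈{1}] r4c5 is down to just 1, so r4c5=1.
Step 12. [r6c4∈{3}] r6c4's peers cover all but 3. So r6c4=3.
Step 13. [r5c2∈{2}] nothing but 2 survives at r5c2 ⇒ r5c2=2.
Step 14. [r5c5∈{4}] nothing but 4 survives at r5c5 ⇒ r5c5=4.
Step 15. [r3c6∈{6}] r3c6 is down to just 6. So r3c6=6.
Step 16. [r3c3∈{5}] r3c3 is down to just 5 ⇒ r3c3=5.

Answer: 3 6 2 1 5 4 / 4 5 1 2 6 3 / 2 1 5 4 3 6 / 6 3 4 5 1 2 / 5 2 3 6 4 1 / 1 4 6 3 2 5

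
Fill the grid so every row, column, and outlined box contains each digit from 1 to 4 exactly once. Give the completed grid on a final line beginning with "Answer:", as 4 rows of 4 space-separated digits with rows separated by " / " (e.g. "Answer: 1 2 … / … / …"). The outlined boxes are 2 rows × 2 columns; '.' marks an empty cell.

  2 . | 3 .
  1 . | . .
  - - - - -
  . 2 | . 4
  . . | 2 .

Step 1. [r4c2∈{1,3,4}] col 2 places 1 nowhere but r4c2, so r4c2=1.
Step 2. [r4c4∈{3}] r4c4 is down to just 3, so r4c4=3.
Step 3. [r2c2∈{3,4}] 3 has one home in row 2: r2c2. So r2c2=3.
Step 4. [r1c2∈{4}] r1c2's peers cover all but 4, so r1c2=4.
Step 5. [r4c1∈{4}] r4c1 is down to just 4 ⇒ r4c1=4.
Step 6. [r1c4∈{1}] nothing but 1 survives at r1c4 ⇒ r1c4=1.
Step 7. [r3c1∈{3}] nothing but 3 survives at r3c1 ⇒ r3c1=3.
Step 8. [r2c3∈{4}] r2c3 has the single candidate 4 ⇒ r2c3=4.
Step 9. [r2c4∈{2}] r2c4's peers cover all but 2 ⇒ r2c4=2.
Step 10. [r3c3∈{1}] nothing but 1 survives at r3c3. So r3c3=1.

Answer: 2 4 3 1 / 1 3 4 2 / 3 2 1 4 / 4 1 2 3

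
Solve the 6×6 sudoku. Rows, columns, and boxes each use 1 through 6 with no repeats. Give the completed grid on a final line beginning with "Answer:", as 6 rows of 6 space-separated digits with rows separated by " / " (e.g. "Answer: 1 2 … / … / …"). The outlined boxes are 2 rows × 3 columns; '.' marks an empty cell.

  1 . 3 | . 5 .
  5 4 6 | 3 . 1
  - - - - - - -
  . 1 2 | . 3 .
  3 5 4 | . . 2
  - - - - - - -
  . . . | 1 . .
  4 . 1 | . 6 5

Step 1. [r5c1∈{2,6}] r5c1 is the only open cell in col 1 admitting 2 ⇒ r5c1=2.
Step 2. [r4c4∈{6}] r4c4 has the single candidate 6 ⇒ r4c4=6.
Step 3. [r3c6∈{4}] r3c6's peers cover all but 4, so r3c6=4.
Step 4. [r1c4∈{2,4}] in row 1, 4 fits only at r1c4, so r1c4=4.
Step 5. [r5c2∈{3,6}] in row 5, 6 fits only at r5c2. So r5c2=6.
Step 6. [r1c2∈{2}] r1c2 is down to just 2 ⇒ r1c2=2.
Step 7. [r5c5∈{4}] r5c5's peers cover all but 4, so r5c5=4.
Step 8. [r5c6∈{3}] only 3 remains possible at r5c6. So r5c6=3.
Step 9. [r1c6∈{6}] r1c6 has the single candidate 6 ⇒ r1c6=6.
Step 10. [r5c3∈{5}] only 5 remains possible at r5c3, so r5c3=5.
Step 11. [r3c1∈{6}] r3c1 is down to just 6 ⇒ r3c1=6.
Step 12. [r6c2∈{3}] nothing but 3 survives at r6c2. So r6c2=3.
Step 13. [r3c4∈{5}] r3c4's peers cover all but 5, so r3c4=5.
Step 14. [r2c5∈{2}] nothing but 2 survives at r2c5 ⇒ r2c5=2.
Step 15. [r6c4∈{2}] only 2 remains possible at r6c4 ⇒ r6c4=2.
Step 16. [r4c5∈{1}] r4c5 is down to just 1 ⇒ r4c5=1.

Answer: 1 2 3 4 5 6 / 5 4 6 3 2 1 / 6 1 2 5 3 4 / 3 5 4 6 1 2 / 2 6 5 1 4 3 / 4 3 1 2 6 5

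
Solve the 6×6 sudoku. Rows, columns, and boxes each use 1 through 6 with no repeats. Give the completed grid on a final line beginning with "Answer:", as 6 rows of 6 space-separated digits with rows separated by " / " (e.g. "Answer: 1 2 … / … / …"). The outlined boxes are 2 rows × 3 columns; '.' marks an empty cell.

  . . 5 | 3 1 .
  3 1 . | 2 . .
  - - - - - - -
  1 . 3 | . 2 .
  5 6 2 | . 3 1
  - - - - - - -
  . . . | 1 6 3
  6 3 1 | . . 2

Step 1. [r3c2∈{4}] r3c2's peers cover all but 4, so r3c2=4.
Step 2. [r1c6∈{4,6}] row 1 places 6 nowhere but r1c6, so r1c6=6.
Step 3. [r2c6∈{4,5}] r2c6 is the only open cell in col 6 admitting 4 ⇒ r2c6=4.
Step 4. [r6c5∈{4,5}] across col 5, 4 lands solely at r6c5. So r6c5=4.
Step 5. [r1c2∈{2}] only 2 remains possible at r1c2, so r1c2=2.
Step 6. [r6c4∈{5}] r6c4 is down to just 5 ⇒ r6c4=5.
Step 7. [r1c1∈{4}] r1c1 has the single candidate 4. So r1c1=4.
Step 8. [r3c6∈{5}] r3c6 has the single candidate 5 ⇒ r3c6=5.
Step 9. [r2c5∈{5}] nothing but 5 survives at r2c5 ⇒ r2c5=5.
Step 10. [r5c1∈{2}] only 2 remains possible at r5c1 ⇒ r5c1=2.
Step 11. [r2c3∈{6}] only 6 remains possible at r2c3, so r2c3=6.
Step 12. [r3c4∈{6}] nothing but 6 survives at r3c4 ⇒ r3c4=6.
Step 13. [r4c4∈{4}] nothing but 4 survives at r4c4. So r4c4=4.
Step 14. [r5c2∈{5}] r5c2 is down to just 5 ⇒ r5c2=5.
Step 15. [r5c3∈{4}] nothing but 4 survives at r5c3, so r5c3=4.

Answer: 4 2 5 3 1 6 / 3 1 6 2 5 4 / 1 4 3 6 2 5 / 5 6 2 4 3 1 / 2 5 4 1 6 3 / 6 3 1 5 4 2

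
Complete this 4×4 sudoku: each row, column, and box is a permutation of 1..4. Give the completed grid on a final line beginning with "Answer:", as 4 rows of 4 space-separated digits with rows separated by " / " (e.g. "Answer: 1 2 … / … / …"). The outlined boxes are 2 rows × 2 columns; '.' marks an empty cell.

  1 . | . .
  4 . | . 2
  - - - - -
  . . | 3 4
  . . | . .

Step 1. [r3c1∈{2}] r3c1 has the single candidate 2, so r3c1=2.
Step 2. [r4c4∈{1}] r4c4 has the single candidate 1. So r4c4=1.
Step 3. [r2c2∈{3}] r2c2's peers cover all but 3, so r2c2=3.
Step 4. [r4c2∈{4}] r4c2 is down to just 4. So r4c2=4.
Step 5. [r1c3∈{4}] r1c3 has the single candidate 4 ⇒ r1c3=4.
Step 6. [r3c2∈{1}] nothing but 1 survives at r3c2 ⇒ r3c2=1.
Step 7. [r1c2∈{2}] r1c2 has the single candidate 2, so r1c2=2.
Step 8. [r4c3∈{2}] r4c3 is down to just 2. So r4c3=2.
Step 9. [r2c3∈{1}] only 1 remains possible at r2c3 ⇒ r2c3=1.
Step 10. [r1c4∈{3}] r1c4's peers cover all but 3, so r1c4=3.
Step 11. [r4c1∈{3}] r4c1 is down to just 3 ⇒ r4c1=3.

Answer: 1 2 4 3 / 4 3 1 2 / 2 1 3 4 / 3 4 2 1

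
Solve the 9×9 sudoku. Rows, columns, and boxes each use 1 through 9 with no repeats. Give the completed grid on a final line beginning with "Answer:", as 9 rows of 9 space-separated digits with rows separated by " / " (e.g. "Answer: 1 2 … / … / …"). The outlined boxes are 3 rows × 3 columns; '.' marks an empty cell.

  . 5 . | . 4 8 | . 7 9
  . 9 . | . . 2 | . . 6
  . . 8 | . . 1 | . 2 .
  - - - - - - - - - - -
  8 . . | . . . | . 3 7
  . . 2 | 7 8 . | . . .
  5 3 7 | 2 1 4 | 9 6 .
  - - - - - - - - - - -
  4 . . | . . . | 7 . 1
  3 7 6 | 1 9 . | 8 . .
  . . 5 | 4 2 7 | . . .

Step 1. [r8c6∈{5}] r8c6 is down to just 5. So r8c6=5.
Step 2. [r3c4∈{3,5,6,9}] r3c4 is the only open cell in row 3 admitting 9. So r3c4=9.
Step 3. [r2c8∈{1,4,5,8}] row 2 places 8 nowhere but r2c8 ⇒ r2c8=8.
Step 4. [r5c8∈{1,4,5}] 1 has one home in col 8: r5c8. So r5c8=1.
Step 5. [r7c4∈{3,6,8}] 8 has one home in col 4: r7c4, so r7c4=8.
Step 6. [r7c3∈{9}] r7c3 has the single candidate 9, so r7c3=9.
Step 7. [r5c6∈{3,6,9}] row 5 places 3 nowhere but r5c6, so r5c6=3.
Step 8. [r9c1∈{1}] r9c1's peers cover all but 1, so r9c1=1.
Step 9. [r7c5∈{3,6}] row 7 places 3 nowhere but r7c5. So r7c5=3.
Step 10. [r4c2∈{1,4,6}] col 2 places 1 nowhere but r4c2. So r4c2=1.
Step 11. [r4c3∈{4}] r4c3 has the single candidate 4 ⇒ r4c3=4.
Step 12. [r2c7∈{1,3,4,5}] row 2 places 4 nowhere but r2c7, so r2c7=4.
Step 13. [r5c7∈{5}] nothing but 5 survives at r5c7, so r5c7=5.
Step 14. [r3c7∈{3}] nothing but 3 survives at r3c7, so r3c7=3.
Step 15. [r5c2∈{6}] r5c2's peers cover all but 6. So r5c2=6.
Step 16. [r2c1∈{7}] r2c1's peers cover all but 7. So r2c1=7.
Step 17. [r2c5∈{5}] r2c5's peers cover all but 5, so r2c5=5.
Step 18. [r4c5∈{6}] only 6 remains possible at r4c5 ⇒ r4c5=6.
Step 19. [r2c4∈{3}] nothing but 3 survives at r2c4 ⇒ r2c4=3.
Step 20. [r8c8∈{4}] only 4 remains possible at r8c8 ⇒ r8c8=4.
Step 21. [r3c1∈{6}] nothing but 6 survives at r3c1 ⇒ r3c1=6.
Step 22. [r2c3∈{1}] r2c3's peers cover all but 1 ⇒ r2c3=1.
Step 23. [r5c1∈{9}] only 9 remains possible at r5c1. So r5c1=9.
Step 24. [r7c2∈{2}] only 2 remains possible at r7c2. So r7c2=2.
Step 25. [r9c8∈{9}] r9c8 is down to just 9, so r9c8=9.
Step 26. [r7c6∈{6}] r7c6 has the single candidate 6. So r7c6=6.
Step 27. [r4c6∈{9}] r4c6 has the single candidate 9, so r4c6=9.
Step 28. [r1c7∈{1}] r1c7's peers cover all but 1 ⇒ r1c7=1.
Step 29. [r3c9∈{5}] r3c9 has the single candidate 5. So r3c9=5.
Step 30. [r9c9∈{3}] r9c9 is down to just 3, so r9c9=3.
Step 31. [r8c9∈{2}] r8c9 has the single candidate 2, so r8c9=2.
Step 32. [r6c9∈{8}] nothing but 8 survives at r6c9. So r6c9=8.
Step 33. [r3c5∈{7}] nothing but 7 survives at r3c5, so r3c5=7.
Step 34. [r1c3∈{3}] nothing but 3 survives at r1c3, so r1c3=3.
Step 35. [r1c1∈{2}] only 2 remains possible at r1c1, so r1c1=2.
Step 36. [r5c9∈{4}] r5c9 has the single candidate 4 ⇒ r5c9=4.
Step 37. [r9c2∈{8}] only 8 remains possible at r9c2. So r9c2=8.
Step 38. [r7c8∈{5}] r7c8's peers cover all but 5. So r7c8=5.
Step 39. [r4c4∈{5}] nothing but 5 survives at r4c4, so r4c4=5.
Step 40. [r9c7∈{6}] only 6 remains possible at r9c7. So r9c7=6.
Step 41. [r4c7∈{2}] only 2 remains possible at r4c7, so r4c7=2.
Step 42. [r3c2∈{4}] r3c2's peers cover all but 4. So r3c2=4.
Step 43. [r1c4∈{6}] nothing but 6 survives at r1c4. So r1c4=6.

Answer: 2 5 3 6 4 8 1 7 9 / 7 9 1 3 5 2 4 8 6 / 6 4 8 9 7 1 3 2 5 / 8 1 4 5 6 9 2 3 7 / 9 6 2 7 8 3 5 1 4 / 5 3 7 2 1 4 9 6 8 / 4 2 9 8 3 6 7 5 1 / 3 7 6 1 9 5 8 4 2 / 1 8 5 4 2 7 6 9 3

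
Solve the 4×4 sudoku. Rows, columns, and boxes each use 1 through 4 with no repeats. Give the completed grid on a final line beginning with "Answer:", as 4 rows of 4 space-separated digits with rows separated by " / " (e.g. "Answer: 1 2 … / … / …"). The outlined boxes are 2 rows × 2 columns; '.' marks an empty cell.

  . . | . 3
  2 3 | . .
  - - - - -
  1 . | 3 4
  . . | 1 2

Step 1. [r1c1∈{4}] r1c1 has the single candidate 4. So r1c1=4.
Step 2. [r4c2∈{4}] nothing but 4 survives at r4c2, so r4c2=4.
Step 3. [r1c3∈{2}] r1c3 is down to just 2, so r1c3=2.
Step 4. [r2c3∈{4}] r2c3 is down to just 4, so r2c3=4.
Step 5. [r4c1∈{3}] r4c1 has the single candidate 3, so r4c1=3.
Step 6. [r2c4∈{1}] only 1 remains possible at r2c4. So r2c4=1.
Step 7. [r1c2∈{1}] r1c2's peers cover all but 1, so r1c2=1.
Step 8. [r3c2∈{2}] only 2 remains possible at r3c2 ⇒ r3c2=2.

Answer: 4 1 2 3 / 2 3 4 1 / 1 2 3 4 / 3 4 1 2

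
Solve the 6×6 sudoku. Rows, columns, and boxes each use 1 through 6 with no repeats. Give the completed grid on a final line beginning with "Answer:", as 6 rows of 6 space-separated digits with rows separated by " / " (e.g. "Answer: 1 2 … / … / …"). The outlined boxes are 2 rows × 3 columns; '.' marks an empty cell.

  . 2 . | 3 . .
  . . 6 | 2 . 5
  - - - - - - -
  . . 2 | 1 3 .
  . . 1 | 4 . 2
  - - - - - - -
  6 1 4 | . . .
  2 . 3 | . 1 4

Step 1. [r4c5∈{5,6}] r4c5 is the only open cell in box 4 admitting 5. So r4c5=5.
Step 2. [r2c1∈{1,3,4}] in row 2, 1 fits only at r2c1. So r2c1=1.
Step 3. [r2c2∈{3,4}] in row 2, 3 fits only at r2c2, so r2c2=3.
Step 4. [r3c2∈{4,5,6}] r3c2 is the only open cell in col 2 admitting 4 ⇒ r3c2=4.
Step 5. [r1c5∈{4,6}] 6 has one home in col 5: r1c5, so r1c5=6.
Step 6. [r3c1∈{5}] r3c1 has the single candidate 5. So r3c1=5.
Step 7. [r5c4∈{5}] only 5 remains possible at r5c4 ⇒ r5c4=5.
Step 8. [r4c1∈{3}] only 3 remains possible at r4c1. So r4c1=3.
Step 9. [r1c6∈{1}] only 1 remains possible at r1c6 ⇒ r1c6=1.
Step 10. [r4c2∈{6}] nothing but 6 survives at r4c2. So r4c2=6.
Step 11. [r5c6∈{3}] r5c6's peers cover all but 3 ⇒ r5c6=3.
Step 12. [r2c5∈{4}] r2c5 is down to just 4 ⇒ r2c5=4.
Step 13. [r6c4∈{6}] nothing but 6 survives at r6c4. So r6c4=6.
Step 14. [r3c6∈{6}] r3c6 is down to just 6, so r3c6=6.
Step 15. [r1c3∈{5}] only 5 remains possible at r1c3 ⇒ r1c3=5.
Step 16. [r5c5∈{2}] r5c5's peers cover all but 2 ⇒ r5c5=2.
Step 17. [r6c2∈{5}] only 5 remains possible at r6c2 ⇒ r6c2=5.
Step 18. [r1c1∈{4}] only 4 remains possible at r1c1. So r1c1=4.

Answer: 4 2 5 3 6 1 / 1 3 6 2 4 5 / 5 4 2 1 3 6 / 3 6 1 4 5 2 / 6 1 4 5 2 3 / 2 5 3 6 1 4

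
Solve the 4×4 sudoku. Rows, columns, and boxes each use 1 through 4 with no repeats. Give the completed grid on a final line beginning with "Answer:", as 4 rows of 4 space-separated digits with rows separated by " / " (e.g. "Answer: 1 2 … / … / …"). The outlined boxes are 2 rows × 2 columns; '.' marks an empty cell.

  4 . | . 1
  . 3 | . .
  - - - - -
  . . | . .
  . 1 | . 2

Step 1. [r4c3∈{3,4}] in row 4, 4 fits only at r4c3 ⇒ r4c3=4.
Step 2. [r1c2∈{2}] r1c2 has the single candidate 2 ⇒ r1c2=2.
Step 3. [r3c4∈{3}] nothing but 3 survives at r3c4 ⇒ r3c4=3.
Step 4. [r2c4∈{4}] r2c4 has the single candidate 4. So r2c4=4.
Step 5. [r2c3∈{2}] only 2 remains possible at r2c3, so r2c3=2.
Step 6. [r2c1∈{1}] nothing but 1 survives at r2c1, so r2c1=1.
Step 7. [r1c3∈{3}] r1c3's peers cover all but 3, so r1c3=3.
Step 8. [r3c2∈{4}] r3c2 has the single candidate 4 ⇒ r3c2=4.
Step 9. [r3c1∈{2}] nothing but 2 survives at r3c1, so r3c1=2.
Step 10. [r3c3∈{1}] r3c3 has the single candidate 1. So r3c3=1.
Step 11. [r4c1∈{3}] r4c1 is down to just 3. So r4c1=3.

Answer: 4 2 3 1 / 1 3 2 4 / 2 4 1 3 / 3 1 4 2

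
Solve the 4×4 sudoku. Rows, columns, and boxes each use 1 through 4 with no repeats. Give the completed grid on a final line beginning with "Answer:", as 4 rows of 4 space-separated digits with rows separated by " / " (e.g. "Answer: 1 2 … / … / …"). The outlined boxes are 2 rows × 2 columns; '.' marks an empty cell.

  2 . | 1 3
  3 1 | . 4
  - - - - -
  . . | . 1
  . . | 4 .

Step 1. [r4c2∈{2,3}] row 4 places 3 nowhere but r4c2 ⇒ r4c2=3.
Step 2. [r3c2∈{2,4}] col 2 places 2 nowhere but r3c2, so r3c2=2.
Step 3. [r1c2∈{4}] r1c2's peers cover all but 4, so r1c2=4.
Step 4. [r3c1∈{4}] r3c1 is down to just 4. So r3c1=4.
Step 5. [r2c3∈{2}] only 2 remains possible at r2c3 ⇒ r2c3=2.
Step 6. [r3c3∈{3}] only 3 remains possible at r3c3, so r3c3=3.
Step 7. [r4c1∈{1}] r4c1's peers cover all but 1 ⇒ r4c1=1.
Step 8. [r4c4∈{2}] r4c4 has the single candidate 2. So r4c4=2.

Answer: 2 4 1 3 / 3 1 2 4 / 4 2 3 1 / 1 3 4 2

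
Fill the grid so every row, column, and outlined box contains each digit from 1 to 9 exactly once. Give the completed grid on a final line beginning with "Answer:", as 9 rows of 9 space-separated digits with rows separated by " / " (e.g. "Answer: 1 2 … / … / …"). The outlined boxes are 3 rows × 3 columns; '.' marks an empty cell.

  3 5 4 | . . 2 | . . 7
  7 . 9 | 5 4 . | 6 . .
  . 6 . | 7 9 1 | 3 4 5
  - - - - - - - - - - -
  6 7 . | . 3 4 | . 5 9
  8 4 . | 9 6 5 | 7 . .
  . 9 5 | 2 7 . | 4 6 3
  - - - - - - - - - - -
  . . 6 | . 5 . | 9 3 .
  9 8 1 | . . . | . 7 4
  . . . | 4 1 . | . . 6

Step 1. [r7c2∈{2}] only 2 remains possible at r7c2. So r7c2=2.
Step 2. [r4c7∈{1,2,8}] in box 6, 8 fits only at r4c7, so r4c7=8.
Step 3. [r7c4∈{8}] nothing but 8 survives at r7c4, so r7c4=8.
Step 4. [r2c9∈{1,2,8}] across col 9, 8 lands solely at r2c9, so r2c9=8.
Step 5. [r5c9∈{1,2}] in col 9, 2 fits only at r5c9 ⇒ r5c9=2.
Step 6. [r8c4∈{3,6}] r8c4 is the only open cell in col 4 admitting 3, so r8c4=3.
Step 7. [r8c7∈{2,5}] across row 8, 5 lands solely at r8c7, so r8c7=5.
Step 8. [r5c8∈{1}] r5c8 has the single candidate 1. So r5c8=1.
Step 9. [r9c3∈{3,7}] r9c3 is the only open cell in col 3 admitting 7. So r9c3=7.
Step 10. [r9c7∈{2}] only 2 remains possible at r9c7 ⇒ r9c7=2.
Step 11. [r3c3∈{2,8}] across row 3, 8 lands solely at r3c3 ⇒ r3c3=8.
Step 12. [r2c2∈{1}] r2c2 is down to just 1 ⇒ r2c2=1.
Step 13. [r4c4∈{1}] r4c4 is down to just 1. So r4c4=1.
Step 14. [r1c5∈{8}] r1c5 is down to just 8. So r1c5=8.
Step 15. [r8c6∈{6}] r8c6's peers cover all but 6 ⇒ r8c6=6.
Step 16. [r9c1∈{5}] r9c1 has the single candidate 5 ⇒ r9c1=5.
Step 17. [r6c6∈{8}] r6c6 has the single candidate 8 ⇒ r6c6=8.
Step 18. [r7c1∈{4}] only 4 remains possible at r7c1. So r7c1=4.
Step 19. [r4c3∈{2}] r4c3 has the single candidate 2 ⇒ r4c3=2.
Step 20. [r5c3∈{3}] only 3 remains possible at r5c3, so r5c3=3.
Step 21. [r9c2∈{3}] nothing but 3 survives at r9c2, so r9c2=3.
Step 22. [r3c1∈{2}] r3c1 has the single candidate 2. So r3c1=2.
Step 23. [r6c1∈{1}] nothing but 1 survives at r6c1 ⇒ r6c1=1.
Step 24. [r7c6∈{7}] r7c6's peers cover all but 7. So r7c6=7.
Step 25. [r2c6∈{3}] nothing but 3 survives at r2c6. So r2c6=3.
Step 26. [r7c9∈{1}] r7c9 is down to just 1. So r7c9=1.
Step 27. [r8c5∈{2}] r8c5 is down to just 2. So r8c5=2.
Step 28. [r1c7∈{1}] only 1 remains possible at r1c7, so r1c7=1.
Step 29. [r1c4∈{6}] r1c4's peers cover all but 6. So r1c4=6.
Step 30. [r9c8∈{8}] only 8 remains possible at r9c8 ⇒ r9c8=8.
Step 31. [r9c6∈{9}] r9c6 is down to just 9 ⇒ r9c6=9.
Step 32. [r2c8∈{2}] only 2 remains possible at r2c8 ⇒ r2c8=2.
Step 33. [r1c8∈{9}] only 9 remains possible at r1c8 ⇒ r1c8=9.

Answer: 3 5 4 6 8 2 1 9 7 / 7 1 9 5 4 3 6 2 8 / 2 6 8 7 9 1 3 4 5 / 6 7 2 1 3 4 8 5 9 / 8 4 3 9 6 5 7 1 2 / 1 9 5 2 7 8 4 6 3 / 4 2 6 8 5 7 9 3 1 / 9 8 1 3 2 6 5 7 4 / 5 3 7 4 1 9 2 8 6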